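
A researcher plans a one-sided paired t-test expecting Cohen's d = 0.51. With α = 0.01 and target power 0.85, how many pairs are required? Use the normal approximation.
n = 44 pairs

Sample size formula (paired t-test, normal approximation):
n = ((z_α + z_β) / d)²

z_α = 2.326 (for α = 0.01, one-sided)
z_β = 1.036 (for power = 0.85)
d = 0.51

n = ((2.326 + 1.036) / 0.51)²
n = (6.592)²
n ≈ 43.45
Round up to the next whole number: n = 44 pairs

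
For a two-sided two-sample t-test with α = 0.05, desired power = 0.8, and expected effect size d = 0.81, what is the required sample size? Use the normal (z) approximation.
n = 24 per group

Sample size formula (two-sample t-test, normal approximation):
n = 2 · ((z_{α/2} + z_β) / d)²

z_{α/2} = 1.960 (for α = 0.05, two-sided)
z_β = 0.842 (for power = 0.8)
d = 0.81

n = 2 · ((1.960 + 0.842) / 0.81)²
n = 2 · (3.459)²
n ≈ 23.93
Round up to the next whole number: n = 24 per group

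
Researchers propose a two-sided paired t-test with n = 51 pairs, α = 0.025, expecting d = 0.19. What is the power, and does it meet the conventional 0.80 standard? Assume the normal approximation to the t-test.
Power ≈ 0.19; the study is underpowered (power < 0.80)

Power calculation (paired t-test, normal approximation):
z_β = d · √n - z_{α/2}
z_β = 0.19 · √51 - 2.241
z_β = 0.19 · 7.141 - 2.241
z_β = -0.885

Power = Φ(z_β) = Φ(-0.885) ≈ 0.188

Effect size d = 0.19 is very small by Cohen's convention (0.2/0.5/0.8).

Threshold: power ≥ 0.80 is conventionally adequate.
Power ≈ 0.19 → the study is underpowered (power < 0.80).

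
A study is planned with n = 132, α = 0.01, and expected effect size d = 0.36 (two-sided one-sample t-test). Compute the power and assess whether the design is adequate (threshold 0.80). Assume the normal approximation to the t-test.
Power ≈ 0.94; the study is adequately powered (power ≥ 0.80)

Power calculation (one-sample t-test, normal approximation):
z_β = d · √n - z_{α/2}
z_β = 0.36 · √132 - 2.576
z_β = 0.36 · 11.489 - 2.576
z_β = 1.560

Power = Φ(z_β) = Φ(1.560) ≈ 0.941

Effect size d = 0.36 is small by Cohen's convention (0.2/0.5/0.8).

Threshold: power ≥ 0.80 is conventionally adequate.
Power ≈ 0.94 → the study is adequately powered (power ≥ 0.80).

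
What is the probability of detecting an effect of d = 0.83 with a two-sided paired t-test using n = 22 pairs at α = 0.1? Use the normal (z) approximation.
Power ≈ 0.99

Power calculation (paired t-test, normal approximation):
z_β = d · √n - z_{α/2}
z_β = 0.83 · √22 - 1.645
z_β = 0.83 · 4.690 - 1.645
z_β = 2.248

Power = Φ(z_β) = Φ(2.248) ≈ 0.988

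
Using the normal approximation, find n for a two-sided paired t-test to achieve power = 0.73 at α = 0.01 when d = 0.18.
n = 314 pairs

Sample size formula (paired t-test, normal approximation):
n = ((z_{α/2} + z_β) / d)²

z_{α/2} = 2.576 (for α = 0.01, two-sided)
z_β = 0.613 (for power = 0.73)
d = 0.18

n = ((2.576 + 0.613) / 0.18)²
n = (17.717)²
n ≈ 313.89
Round up to the next whole number: n = 314 pairs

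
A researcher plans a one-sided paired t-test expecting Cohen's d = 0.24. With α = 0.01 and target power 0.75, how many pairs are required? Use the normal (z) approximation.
n = 157 pairs

Sample size formula (paired t-test, normal approximation):
n = ((z_α + z_β) / d)²

z_α = 2.326 (for α = 0.01, one-sided)
z_β = 0.674 (for power = 0.75)
d = 0.24

n = ((2.326 + 0.674) / 0.24)²
n = (12.500)²
n ≈ 156.25
Round up to the next whole number: n = 157 pairs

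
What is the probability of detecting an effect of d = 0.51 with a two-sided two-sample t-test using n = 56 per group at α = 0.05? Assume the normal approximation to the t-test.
Power ≈ 0.77

Power calculation (two-sample t-test, normal approximation):
z_β = d · √(n/2) - z_{α/2}
z_β = 0.51 · √(56/2) - 1.960
z_β = 0.51 · 5.292 - 1.960
z_β = 0.739

Power = Φ(z_β) = Φ(0.739) ≈ 0.770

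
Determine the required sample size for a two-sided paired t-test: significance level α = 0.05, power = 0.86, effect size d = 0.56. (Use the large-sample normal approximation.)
n = 30 pairs

Sample size formula (paired t-test, normal approximation):
n = ((z_{α/2} + z_β) / d)²

z_{α/2} = 1.960 (for α = 0.05, two-sided)
z_β = 1.080 (for power = 0.86)
d = 0.56

n = ((1.960 + 1.080) / 0.56)²
n = (5.429)²
n ≈ 29.47
Round up to the next whole number: n = 30 pairs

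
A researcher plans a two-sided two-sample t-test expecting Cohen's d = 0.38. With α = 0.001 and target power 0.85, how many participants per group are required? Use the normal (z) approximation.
n = 260 per group

Sample size formula (two-sample t-test, normal approximation):
n = 2 · ((z_{α/2} + z_β) / d)²

z_{α/2} = 3.291 (for α = 0.001, two-sided)
z_β = 1.036 (for power = 0.85)
d = 0.38

n = 2 · ((3.291 + 1.036) / 0.38)²
n = 2 · (11.387)²
n ≈ 259.33
Round up to the next whole number: n = 260 per group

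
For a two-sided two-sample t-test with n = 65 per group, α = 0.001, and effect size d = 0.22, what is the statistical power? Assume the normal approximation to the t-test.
Power ≈ 0.02

Power calculation (two-sample t-test, normal approximation):
z_β = d · √(n/2) - z_{α/2}
z_β = 0.22 · √(65/2) - 3.291
z_β = 0.22 · 5.701 - 3.291
z_β = -2.036

Power = Φ(z_β) = Φ(-2.036) ≈ 0.021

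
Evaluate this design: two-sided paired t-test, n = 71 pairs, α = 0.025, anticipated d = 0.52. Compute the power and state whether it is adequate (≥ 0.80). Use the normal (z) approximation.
Power ≈ 0.98; the study is adequately powered (power ≥ 0.80)

Power calculation (paired t-test, normal approximation):
z_β = d · √n - z_{α/2}
z_β = 0.52 · √71 - 2.241
z_β = 0.52 · 8.426 - 2.241
z_β = 2.140

Power = Φ(z_β) = Φ(2.140) ≈ 0.984

Effect size d = 0.52 is medium by Cohen's convention (0.2/0.5/0.8).

Threshold: power ≥ 0.80 is conventionally adequate.
Power ≈ 0.98 → the study is adequately powered (power ≥ 0.80).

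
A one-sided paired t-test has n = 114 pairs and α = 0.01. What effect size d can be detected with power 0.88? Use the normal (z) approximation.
d ≈ 0.33

Minimum detectable effect (paired t-test, normal approximation):
d = (z_α + z_β) / √n
d = (2.326 + 1.175) / √114
d = 3.501 / 10.677
d ≈ 0.33

By Cohen's convention (0.2 small / 0.5 medium / 0.8 large): small effect.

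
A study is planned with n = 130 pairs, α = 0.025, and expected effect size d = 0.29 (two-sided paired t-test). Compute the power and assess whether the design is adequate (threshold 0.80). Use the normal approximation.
Power ≈ 0.86; the study is adequately powered (power ≥ 0.80)

Power calculation (paired t-test, normal approximation):
z_β = d · √n - z_{α/2}
z_β = 0.29 · √130 - 2.241
z_β = 0.29 · 11.402 - 2.241
z_β = 1.065

Power = Φ(z_β) = Φ(1.065) ≈ 0.857

Effect size d = 0.29 is small by Cohen's convention (0.2/0.5/0.8).

Threshold: power ≥ 0.80 is conventionally adequate.
Power ≈ 0.86 → the study is adequately powered (power ≥ 0.80).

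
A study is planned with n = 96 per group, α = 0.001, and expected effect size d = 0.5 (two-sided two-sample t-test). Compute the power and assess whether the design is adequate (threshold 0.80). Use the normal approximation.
Power ≈ 0.57; the study is underpowered (power < 0.80)

Power calculation (two-sample t-test, normal approximation):
z_β = d · √(n/2) - z_{α/2}
z_β = 0.5 · √(96/2) - 3.291
z_β = 0.5 · 6.928 - 3.291
z_β = 0.174

Power = Φ(z_β) = Φ(0.174) ≈ 0.569

Effect size d = 0.5 is medium by Cohen's convention (0.2/0.5/0.8).

Threshold: power ≥ 0.80 is conventionally adequate.
Power ≈ 0.57 → the study is underpowered (power < 0.80).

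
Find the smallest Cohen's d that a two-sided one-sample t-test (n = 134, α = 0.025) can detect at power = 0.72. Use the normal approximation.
d ≈ 0.24

Minimum detectable effect (one-sample t-test, normal approximation):
d = (z_{α/2} + z_β) / √n
d = (2.241 + 0.583) / √134
d = 2.824 / 11.576
d ≈ 0.24

By Cohen's convention (0.2 small / 0.5 medium / 0.8 large): small effect.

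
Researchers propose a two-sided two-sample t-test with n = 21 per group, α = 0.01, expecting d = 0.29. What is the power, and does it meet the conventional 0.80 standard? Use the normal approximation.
Power ≈ 0.05; the study is underpowered (power < 0.80)

Power calculation (two-sample t-test, normal approximation):
z_β = d · √(n/2) - z_{α/2}
z_β = 0.29 · √(21/2) - 2.576
z_β = 0.29 · 3.240 - 2.576
z_β = -1.636

Power = Φ(z_β) = Φ(-1.636) ≈ 0.051

Effect size d = 0.29 is small by Cohen's convention (0.2/0.5/0.8).

Threshold: power ≥ 0.80 is conventionally adequate.
Power ≈ 0.05 → the study is underpowered (power < 0.80).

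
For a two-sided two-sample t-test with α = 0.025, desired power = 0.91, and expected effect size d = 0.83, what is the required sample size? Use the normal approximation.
n = 38 per group

Sample size formula (two-sample t-test, normal approximation):
n = 2 · ((z_{α/2} + z_β) / d)²

z_{α/2} = 2.241 (for α = 0.025, two-sided)
z_β = 1.341 (for power = 0.91)
d = 0.83

n = 2 · ((2.241 + 1.341) / 0.83)²
n = 2 · (4.316)²
n ≈ 37.26
Round up to the next whole number: n = 38 per group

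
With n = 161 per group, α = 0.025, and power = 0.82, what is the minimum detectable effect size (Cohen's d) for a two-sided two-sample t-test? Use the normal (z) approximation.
d ≈ 0.35

Minimum detectable effect (two-sample t-test, normal approximation):
d = (z_{α/2} + z_β) / √(n/2)
d = (2.241 + 0.915) / √(161/2)
d = 3.157 / 8.972
d ≈ 0.35

By Cohen's convention (0.2 small / 0.5 medium / 0.8 large): small effect.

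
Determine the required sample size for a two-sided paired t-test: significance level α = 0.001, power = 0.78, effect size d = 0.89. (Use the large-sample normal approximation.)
n = 21 pairs

Sample size formula (paired t-test, normal approximation):
n = ((z_{α/2} + z_β) / d)²

z_{α/2} = 3.291 (for α = 0.001, two-sided)
z_β = 0.772 (for power = 0.78)
d = 0.89

n = ((3.291 + 0.772) / 0.89)²
n = (4.565)²
n ≈ 20.84
Round up to the next whole number: n = 21 pairs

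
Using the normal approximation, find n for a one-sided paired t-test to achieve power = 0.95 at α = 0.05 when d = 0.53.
n = 39 pairs

Sample size formula (paired t-test, normal approximation):
n = ((z_α + z_β) / d)²

z_α = 1.645 (for α = 0.05, one-sided)
z_β = 1.645 (for power = 0.95)
d = 0.53

n = ((1.645 + 1.645) / 0.53)²
n = (6.208)²
n ≈ 38.54
Round up to the next whole number: n = 39 pairs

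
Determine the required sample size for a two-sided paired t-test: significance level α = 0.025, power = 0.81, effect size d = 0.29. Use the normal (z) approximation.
n = 116 pairs

Sample size formula (paired t-test, normal approximation):
n = ((z_{α/2} + z_β) / d)²

z_{α/2} = 2.241 (for α = 0.025, two-sided)
z_β = 0.878 (for power = 0.81)
d = 0.29

n = ((2.241 + 0.878) / 0.29)²
n = (10.755)²
n ≈ 115.67
Round up to the next whole number: n = 116 pairs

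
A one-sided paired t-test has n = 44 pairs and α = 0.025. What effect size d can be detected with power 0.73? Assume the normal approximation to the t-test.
d ≈ 0.39

Minimum detectable effect (paired t-test, normal approximation):
d = (z_α + z_β) / √n
d = (1.960 + 0.613) / √44
d = 2.573 / 6.633
d ≈ 0.39

By Cohen's convention (0.2 small / 0.5 medium / 0.8 large): small effect.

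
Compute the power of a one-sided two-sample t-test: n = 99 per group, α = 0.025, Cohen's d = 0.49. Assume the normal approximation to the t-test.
Power ≈ 0.93

Power calculation (two-sample t-test, normal approximation):
z_β = d · √(n/2) - z_α
z_β = 0.49 · √(99/2) - 1.960
z_β = 0.49 · 7.036 - 1.960
z_β = 1.487

Power = Φ(z_β) = Φ(1.487) ≈ 0.932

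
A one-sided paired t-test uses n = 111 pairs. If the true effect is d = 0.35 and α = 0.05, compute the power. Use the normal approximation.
Power ≈ 0.98

Power calculation (paired t-test, normal approximation):
z_β = d · √n - z_α
z_β = 0.35 · √111 - 1.645
z_β = 0.35 · 10.536 - 1.645
z_β = 2.043

Power = Φ(z_β) = Φ(2.043) ≈ 0.979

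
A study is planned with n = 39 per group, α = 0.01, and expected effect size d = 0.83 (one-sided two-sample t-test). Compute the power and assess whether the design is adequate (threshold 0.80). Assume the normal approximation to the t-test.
Power ≈ 0.91; the study is adequately powered (power ≥ 0.80)

Power calculation (two-sample t-test, normal approximation):
z_β = d · √(n/2) - z_α
z_β = 0.83 · √(39/2) - 2.326
z_β = 0.83 · 4.416 - 2.326
z_β = 1.339

Power = Φ(z_β) = Φ(1.339) ≈ 0.910

Effect size d = 0.83 is large by Cohen's convention (0.2/0.5/0.8).

Threshold: power ≥ 0.80 is conventionally adequate.
Power ≈ 0.91 → the study is adequately powered (power ≥ 0.80).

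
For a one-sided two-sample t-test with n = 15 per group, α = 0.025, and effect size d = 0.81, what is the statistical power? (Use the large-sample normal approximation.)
Power ≈ 0.60

Power calculation (two-sample t-test, normal approximation):
z_β = d · √(n/2) - z_α
z_β = 0.81 · √(15/2) - 1.960
z_β = 0.81 · 2.739 - 1.960
z_β = 0.258

Power = Φ(z_β) = Φ(0.258) ≈ 0.602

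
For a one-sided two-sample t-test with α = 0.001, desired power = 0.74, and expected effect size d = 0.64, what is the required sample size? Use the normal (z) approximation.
n = 69 per group

Sample size formula (two-sample t-test, normal approximation):
n = 2 · ((z_α + z_β) / d)²

z_α = 3.090 (for α = 0.001, one-sided)
z_β = 0.643 (for power = 0.74)
d = 0.64

n = 2 · ((3.090 + 0.643) / 0.64)²
n = 2 · (5.833)²
n ≈ 68.05
Round up to the next whole number: n = 69 per group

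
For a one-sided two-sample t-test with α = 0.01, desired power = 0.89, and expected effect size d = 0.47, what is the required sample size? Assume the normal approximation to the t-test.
n = 115 per group

Sample size formula (two-sample t-test, normal approximation):
n = 2 · ((z_α + z_β) / d)²

z_α = 2.326 (for α = 0.01, one-sided)
z_β = 1.227 (for power = 0.89)
d = 0.47

n = 2 · ((2.326 + 1.227) / 0.47)²
n = 2 · (7.560)²
n ≈ 114.31
Round up to the next whole number: n = 115 per group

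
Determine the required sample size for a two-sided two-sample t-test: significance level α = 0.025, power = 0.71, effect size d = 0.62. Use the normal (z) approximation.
n = 41 per group

Sample size formula (two-sample t-test, normal approximation):
n = 2 · ((z_{α/2} + z_β) / d)²

z_{α/2} = 2.241 (for α = 0.025, two-sided)
z_β = 0.553 (for power = 0.71)
d = 0.62

n = 2 · ((2.241 + 0.553) / 0.62)²
n = 2 · (4.506)²
n ≈ 40.61
Round up to the next whole number: n = 41 per group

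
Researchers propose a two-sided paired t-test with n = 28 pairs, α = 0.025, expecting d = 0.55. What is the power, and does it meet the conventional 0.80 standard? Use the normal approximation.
Power ≈ 0.75; the study is underpowered (power < 0.80)

Power calculation (paired t-test, normal approximation):
z_β = d · √n - z_{α/2}
z_β = 0.55 · √28 - 2.241
z_β = 0.55 · 5.292 - 2.241
z_β = 0.669

Power = Φ(z_β) = Φ(0.669) ≈ 0.748

Effect size d = 0.55 is medium by Cohen's convention (0.2/0.5/0.8).

Threshold: power ≥ 0.80 is conventionally adequate.
Power ≈ 0.75 → the study is underpowered (power < 0.80).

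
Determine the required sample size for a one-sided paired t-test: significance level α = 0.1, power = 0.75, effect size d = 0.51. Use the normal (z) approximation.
n = 15 pairs

Sample size formula (paired t-test, normal approximation):
n = ((z_α + z_β) / d)²

z_α = 1.282 (for α = 0.1, one-sided)
z_β = 0.674 (for power = 0.75)
d = 0.51

n = ((1.282 + 0.674) / 0.51)²
n = (3.835)²
n ≈ 14.71
Round up to the next whole number: n = 15 pairs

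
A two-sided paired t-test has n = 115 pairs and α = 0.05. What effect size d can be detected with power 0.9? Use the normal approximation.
d ≈ 0.30

Minimum detectable effect (paired t-test, normal approximation):
d = (z_{α/2} + z_β) / √n
d = (1.960 + 1.282) / √115
d = 3.242 / 10.724
d ≈ 0.30

By Cohen's convention (0.2 small / 0.5 medium / 0.8 large): small effect.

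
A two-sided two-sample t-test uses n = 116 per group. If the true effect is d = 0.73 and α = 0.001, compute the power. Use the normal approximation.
Power ≈ 0.99

Power calculation (two-sample t-test, normal approximation):
z_β = d · √(n/2) - z_{α/2}
z_β = 0.73 · √(116/2) - 3.291
z_β = 0.73 · 7.616 - 3.291
z_β = 2.269

Power = Φ(z_β) = Φ(2.269) ≈ 0.988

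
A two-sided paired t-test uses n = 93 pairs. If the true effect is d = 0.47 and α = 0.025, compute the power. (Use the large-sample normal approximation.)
Power ≈ 0.99

Power calculation (paired t-test, normal approximation):
z_β = d · √n - z_{α/2}
z_β = 0.47 · √93 - 2.241
z_β = 0.47 · 9.644 - 2.241
z_β = 2.291

Power = Φ(z_β) = Φ(2.291) ≈ 0.989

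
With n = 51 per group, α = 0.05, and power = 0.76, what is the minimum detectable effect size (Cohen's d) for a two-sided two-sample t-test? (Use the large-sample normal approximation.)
d ≈ 0.53

Minimum detectable effect (two-sample t-test, normal approximation):
d = (z_{α/2} + z_β) / √(n/2)
d = (1.960 + 0.706) / √(51/2)
d = 2.666 / 5.050
d ≈ 0.53

By Cohen's convention (0.2 small / 0.5 medium / 0.8 large): medium effect.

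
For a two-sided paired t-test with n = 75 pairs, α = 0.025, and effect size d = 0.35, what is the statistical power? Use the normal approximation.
Power ≈ 0.79

Power calculation (paired t-test, normal approximation):
z_β = d · √n - z_{α/2}
z_β = 0.35 · √75 - 2.241
z_β = 0.35 · 8.660 - 2.241
z_β = 0.790

Power = Φ(z_β) = Φ(0.790) ≈ 0.785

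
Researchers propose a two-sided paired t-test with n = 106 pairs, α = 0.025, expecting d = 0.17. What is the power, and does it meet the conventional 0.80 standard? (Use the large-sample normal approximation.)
Power ≈ 0.31; the study is underpowered (power < 0.80)

Power calculation (paired t-test, normal approximation):
z_β = d · √n - z_{α/2}
z_β = 0.17 · √106 - 2.241
z_β = 0.17 · 10.296 - 2.241
z_β = -0.491

Power = Φ(z_β) = Φ(-0.491) ≈ 0.312

Effect size d = 0.17 is very small by Cohen's convention (0.2/0.5/0.8).

Threshold: power ≥ 0.80 is conventionally adequate.
Power ≈ 0.31 → the study is underpowered (power < 0.80).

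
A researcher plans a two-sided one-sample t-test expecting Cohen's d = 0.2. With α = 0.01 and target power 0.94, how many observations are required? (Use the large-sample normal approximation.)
n = 427

Sample size formula (one-sample t-test, normal approximation):
n = ((z_{α/2} + z_β) / d)²

z_{α/2} = 2.576 (for α = 0.01, two-sided)
z_β = 1.555 (for power = 0.94)
d = 0.2

n = ((2.576 + 1.555) / 0.2)²
n = (20.655)²
n ≈ 426.63
Round up to the next whole number: n = 427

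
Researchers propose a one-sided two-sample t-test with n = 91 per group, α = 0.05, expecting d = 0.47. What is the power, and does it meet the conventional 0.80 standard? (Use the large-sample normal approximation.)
Power ≈ 0.94; the study is adequately powered (power ≥ 0.80)

Power calculation (two-sample t-test, normal approximation):
z_β = d · √(n/2) - z_α
z_β = 0.47 · √(91/2) - 1.645
z_β = 0.47 · 6.745 - 1.645
z_β = 1.525

Power = Φ(z_β) = Φ(1.525) ≈ 0.936

Effect size d = 0.47 is small by Cohen's convention (0.2/0.5/0.8).

Threshold: power ≥ 0.80 is conventionally adequate.
Power ≈ 0.94 → the study is adequately powered (power ≥ 0.80).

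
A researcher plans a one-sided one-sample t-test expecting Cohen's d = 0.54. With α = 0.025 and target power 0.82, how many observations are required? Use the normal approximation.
n = 29

Sample size formula (one-sample t-test, normal approximation):
n = ((z_α + z_β) / d)²

z_α = 1.960 (for α = 0.025, one-sided)
z_β = 0.915 (for power = 0.82)
d = 0.54

n = ((1.960 + 0.915) / 0.54)²
n = (5.324)²
n ≈ 28.34
Round up to the next whole number: n = 29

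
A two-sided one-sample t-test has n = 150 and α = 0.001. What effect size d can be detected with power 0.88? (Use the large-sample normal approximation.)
d ≈ 0.36

Minimum detectable effect (one-sample t-test, normal approximation):
d = (z_{α/2} + z_β) / √n
d = (3.291 + 1.175) / √150
d = 4.466 / 12.247
d ≈ 0.36

By Cohen's convention (0.2 small / 0.5 medium / 0.8 large): small effect.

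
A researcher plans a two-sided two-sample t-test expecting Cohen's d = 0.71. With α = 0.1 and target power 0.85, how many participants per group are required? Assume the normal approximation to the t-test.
n = 29 per group

Sample size formula (two-sample t-test, normal approximation):
n = 2 · ((z_{α/2} + z_β) / d)²

z_{α/2} = 1.645 (for α = 0.1, two-sided)
z_β = 1.036 (for power = 0.85)
d = 0.71

n = 2 · ((1.645 + 1.036) / 0.71)²
n = 2 · (3.776)²
n ≈ 28.52
Round up to the next whole number: n = 29 per group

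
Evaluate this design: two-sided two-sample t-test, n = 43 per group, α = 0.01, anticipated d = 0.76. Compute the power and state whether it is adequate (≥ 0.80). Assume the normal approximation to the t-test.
Power ≈ 0.83; the study is adequately powered (power ≥ 0.80)

Power calculation (two-sample t-test, normal approximation):
z_β = d · √(n/2) - z_{α/2}
z_β = 0.76 · √(43/2) - 2.576
z_β = 0.76 · 4.637 - 2.576
z_β = 0.948

Power = Φ(z_β) = Φ(0.948) ≈ 0.828

Effect size d = 0.76 is medium by Cohen's convention (0.2/0.5/0.8).

Threshold: power ≥ 0.80 is conventionally adequate.
Power ≈ 0.83 → the study is adequately powered (power ≥ 0.80).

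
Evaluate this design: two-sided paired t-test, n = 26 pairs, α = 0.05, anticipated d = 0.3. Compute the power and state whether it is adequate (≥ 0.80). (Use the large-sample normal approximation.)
Power ≈ 0.33; the study is underpowered (power < 0.80)

Power calculation (paired t-test, normal approximation):
z_β = d · √n - z_{α/2}
z_β = 0.3 · √26 - 1.960
z_β = 0.3 · 5.099 - 1.960
z_β = -0.430

Power = Φ(z_β) = Φ(-0.430) ≈ 0.334

Effect size d = 0.3 is small by Cohen's convention (0.2/0.5/0.8).

Threshold: power ≥ 0.80 is conventionally adequate.
Power ≈ 0.33 → the study is underpowered (power < 0.80).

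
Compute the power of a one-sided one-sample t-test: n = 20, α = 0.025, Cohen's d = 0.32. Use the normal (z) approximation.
Power ≈ 0.30

Power calculation (one-sample t-test, normal approximation):
z_β = d · √n - z_α
z_β = 0.32 · √20 - 1.960
z_β = 0.32 · 4.472 - 1.960
z_β = -0.529

Power = Φ(z_β) = Φ(-0.529) ≈ 0.298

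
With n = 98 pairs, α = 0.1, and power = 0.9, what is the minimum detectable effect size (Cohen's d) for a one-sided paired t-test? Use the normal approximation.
d ≈ 0.26

Minimum detectable effect (paired t-test, normal approximation):
d = (z_α + z_β) / √n
d = (1.282 + 1.282) / √98
d = 2.563 / 9.899
d ≈ 0.26

By Cohen's convention (0.2 small / 0.5 medium / 0.8 large): small effect.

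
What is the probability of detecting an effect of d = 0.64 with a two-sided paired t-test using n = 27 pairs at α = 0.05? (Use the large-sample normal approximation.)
Power ≈ 0.91

Power calculation (paired t-test, normal approximation):
z_β = d · √n - z_{α/2}
z_β = 0.64 · √27 - 1.960
z_β = 0.64 · 5.196 - 1.960
z_β = 1.366

Power = Φ(z_β) = Φ(1.366) ≈ 0.914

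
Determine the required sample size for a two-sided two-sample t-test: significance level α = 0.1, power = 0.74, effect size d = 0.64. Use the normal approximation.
n = 26 per group

Sample size formula (two-sample t-test, normal approximation):
n = 2 · ((z_{α/2} + z_β) / d)²

z_{α/2} = 1.645 (for α = 0.1, two-sided)
z_β = 0.643 (for power = 0.74)
d = 0.64

n = 2 · ((1.645 + 0.643) / 0.64)²
n = 2 · (3.575)²
n ≈ 25.56
Round up to the next whole number: n = 26 per group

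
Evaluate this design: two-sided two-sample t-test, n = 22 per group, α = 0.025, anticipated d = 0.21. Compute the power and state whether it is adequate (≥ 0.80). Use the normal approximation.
Power ≈ 0.06; the study is underpowered (power < 0.80)

Power calculation (two-sample t-test, normal approximation):
z_β = d · √(n/2) - z_{α/2}
z_β = 0.21 · √(22/2) - 2.241
z_β = 0.21 · 3.317 - 2.241
z_β = -1.545

Power = Φ(z_β) = Φ(-1.545) ≈ 0.061

Effect size d = 0.21 is small by Cohen's convention (0.2/0.5/0.8).

Threshold: power ≥ 0.80 is conventionally adequate.
Power ≈ 0.06 → the study is underpowered (power < 0.80).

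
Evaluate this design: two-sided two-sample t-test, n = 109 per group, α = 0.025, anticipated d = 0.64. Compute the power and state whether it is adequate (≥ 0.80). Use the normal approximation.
Power ≈ 0.99; the study is adequately powered (power ≥ 0.80)

Power calculation (two-sample t-test, normal approximation):
z_β = d · √(n/2) - z_{α/2}
z_β = 0.64 · √(109/2) - 2.241
z_β = 0.64 · 7.382 - 2.241
z_β = 2.483

Power = Φ(z_β) = Φ(2.483) ≈ 0.993

Effect size d = 0.64 is medium by Cohen's convention (0.2/0.5/0.8).

Threshold: power ≥ 0.80 is conventionally adequate.
Power ≈ 0.99 → the study is adequately powered (power ≥ 0.80).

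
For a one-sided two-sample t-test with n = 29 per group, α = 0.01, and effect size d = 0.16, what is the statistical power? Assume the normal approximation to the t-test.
Power ≈ 0.04

Power calculation (two-sample t-test, normal approximation):
z_β = d · √(n/2) - z_α
z_β = 0.16 · √(29/2) - 2.326
z_β = 0.16 · 3.808 - 2.326
z_β = -1.717

Power = Φ(z_β) = Φ(-1.717) ≈ 0.043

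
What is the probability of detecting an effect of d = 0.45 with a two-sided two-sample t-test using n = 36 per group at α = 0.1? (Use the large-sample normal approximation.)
Power ≈ 0.60

Power calculation (two-sample t-test, normal approximation):
z_β = d · √(n/2) - z_{α/2}
z_β = 0.45 · √(36/2) - 1.645
z_β = 0.45 · 4.243 - 1.645
z_β = 0.264

Power = Φ(z_β) = Φ(0.264) ≈ 0.604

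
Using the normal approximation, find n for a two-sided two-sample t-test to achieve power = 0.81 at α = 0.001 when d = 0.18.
n = 1073 per group

Sample size formula (two-sample t-test, normal approximation):
n = 2 · ((z_{α/2} + z_β) / d)²

z_{α/2} = 3.291 (for α = 0.001, two-sided)
z_β = 0.878 (for power = 0.81)
d = 0.18

n = 2 · ((3.291 + 0.878) / 0.18)²
n = 2 · (23.161)²
n ≈ 1072.86
Round up to the next whole number: n = 1073 per group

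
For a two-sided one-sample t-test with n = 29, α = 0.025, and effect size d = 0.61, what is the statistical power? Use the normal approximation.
Power ≈ 0.85

Power calculation (one-sample t-test, normal approximation):
z_β = d · √n - z_{α/2}
z_β = 0.61 · √29 - 2.241
z_β = 0.61 · 5.385 - 2.241
z_β = 1.044

Power = Φ(z_β) = Φ(1.044) ≈ 0.852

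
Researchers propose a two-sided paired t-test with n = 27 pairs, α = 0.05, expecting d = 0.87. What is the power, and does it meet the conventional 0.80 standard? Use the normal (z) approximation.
Power ≈ 0.99; the study is adequately powered (power ≥ 0.80)

Power calculation (paired t-test, normal approximation):
z_β = d · √n - z_{α/2}
z_β = 0.87 · √27 - 1.960
z_β = 0.87 · 5.196 - 1.960
z_β = 2.561

Power = Φ(z_β) = Φ(2.561) ≈ 0.995

Effect size d = 0.87 is large by Cohen's convention (0.2/0.5/0.8).

Threshold: power ≥ 0.80 is conventionally adequate.
Power ≈ 0.99 → the study is adequately powered (power ≥ 0.80).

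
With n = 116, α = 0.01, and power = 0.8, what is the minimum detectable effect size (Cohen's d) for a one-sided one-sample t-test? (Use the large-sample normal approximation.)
d ≈ 0.29

Minimum detectable effect (one-sample t-test, normal approximation):
d = (z_α + z_β) / √n
d = (2.326 + 0.842) / √116
d = 3.168 / 10.770
d ≈ 0.29

By Cohen's convention (0.2 small / 0.5 medium / 0.8 large): small effect.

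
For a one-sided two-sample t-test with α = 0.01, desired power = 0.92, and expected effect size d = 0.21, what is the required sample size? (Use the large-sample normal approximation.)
n = 632 per group

Sample size formula (two-sample t-test, normal approximation):
n = 2 · ((z_α + z_β) / d)²

z_α = 2.326 (for α = 0.01, one-sided)
z_β = 1.405 (for power = 0.92)
d = 0.21

n = 2 · ((2.326 + 1.405) / 0.21)²
n = 2 · (17.767)²
n ≈ 631.33
Round up to the next whole number: n = 632 per group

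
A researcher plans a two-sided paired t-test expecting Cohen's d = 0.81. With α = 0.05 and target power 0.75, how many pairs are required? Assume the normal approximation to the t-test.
n = 11 pairs

Sample size formula (paired t-test, normal approximation):
n = ((z_{α/2} + z_β) / d)²

z_{α/2} = 1.960 (for α = 0.05, two-sided)
z_β = 0.674 (for power = 0.75)
d = 0.81

n = ((1.960 + 0.674) / 0.81)²
n = (3.252)²
n ≈ 10.58
Round up to the next whole number: n = 11 pairs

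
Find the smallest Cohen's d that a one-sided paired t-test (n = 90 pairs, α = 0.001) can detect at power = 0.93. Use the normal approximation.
d ≈ 0.48

Minimum detectable effect (paired t-test, normal approximation):
d = (z_α + z_β) / √n
d = (3.090 + 1.476) / √90
d = 4.566 / 9.487
d ≈ 0.48

By Cohen's convention (0.2 small / 0.5 medium / 0.8 large): small effect.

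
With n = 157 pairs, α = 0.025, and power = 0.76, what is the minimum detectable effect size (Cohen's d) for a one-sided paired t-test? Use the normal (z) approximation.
d ≈ 0.21

Minimum detectable effect (paired t-test, normal approximation):
d = (z_α + z_β) / √n
d = (1.960 + 0.706) / √157
d = 2.666 / 12.530
d ≈ 0.21

By Cohen's convention (0.2 small / 0.5 medium / 0.8 large): small effect.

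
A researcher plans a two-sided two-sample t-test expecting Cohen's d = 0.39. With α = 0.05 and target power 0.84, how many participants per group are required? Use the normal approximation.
n = 115 per group

Sample size formula (two-sample t-test, normal approximation):
n = 2 · ((z_{α/2} + z_β) / d)²

z_{α/2} = 1.960 (for α = 0.05, two-sided)
z_β = 0.994 (for power = 0.84)
d = 0.39

n = 2 · ((1.960 + 0.994) / 0.39)²
n = 2 · (7.574)²
n ≈ 114.73
Round up to the next whole number: n = 115 per group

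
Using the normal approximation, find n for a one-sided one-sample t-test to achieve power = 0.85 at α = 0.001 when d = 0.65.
n = 41

Sample size formula (one-sample t-test, normal approximation):
n = ((z_α + z_β) / d)²

z_α = 3.090 (for α = 0.001, one-sided)
z_β = 1.036 (for power = 0.85)
d = 0.65

n = ((3.090 + 1.036) / 0.65)²
n = (6.348)²
n ≈ 40.30
Round up to the next whole number: n = 41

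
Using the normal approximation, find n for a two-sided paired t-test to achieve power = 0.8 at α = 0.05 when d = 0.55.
n = 26 pairs

Sample size formula (paired t-test, normal approximation):
n = ((z_{α/2} + z_β) / d)²

z_{α/2} = 1.960 (for α = 0.05, two-sided)
z_β = 0.842 (for power = 0.8)
d = 0.55

n = ((1.960 + 0.842) / 0.55)²
n = (5.095)²
n ≈ 25.96
Round up to the next whole number: n = 26 pairs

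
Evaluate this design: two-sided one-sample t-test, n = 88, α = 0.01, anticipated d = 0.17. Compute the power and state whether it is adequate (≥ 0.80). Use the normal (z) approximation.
Power ≈ 0.16; the study is underpowered (power < 0.80)

Power calculation (one-sample t-test, normal approximation):
z_β = d · √n - z_{α/2}
z_β = 0.17 · √88 - 2.576
z_β = 0.17 · 9.381 - 2.576
z_β = -0.981

Power = Φ(z_β) = Φ(-0.981) ≈ 0.163

Effect size d = 0.17 is very small by Cohen's convention (0.2/0.5/0.8).

Threshold: power ≥ 0.80 is conventionally adequate.
Power ≈ 0.16 → the study is underpowered (power < 0.80).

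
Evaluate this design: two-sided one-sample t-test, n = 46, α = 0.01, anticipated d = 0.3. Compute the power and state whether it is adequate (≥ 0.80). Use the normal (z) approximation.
Power ≈ 0.29; the study is underpowered (power < 0.80)

Power calculation (one-sample t-test, normal approximation):
z_β = d · √n - z_{α/2}
z_β = 0.3 · √46 - 2.576
z_β = 0.3 · 6.782 - 2.576
z_β = -0.541

Power = Φ(z_β) = Φ(-0.541) ≈ 0.294

Effect size d = 0.3 is small by Cohen's convention (0.2/0.5/0.8).

Threshold: power ≥ 0.80 is conventionally adequate.
Power ≈ 0.29 → the study is underpowered (power < 0.80).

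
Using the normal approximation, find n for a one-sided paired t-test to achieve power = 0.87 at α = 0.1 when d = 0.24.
n = 101 pairs

Sample size formula (paired t-test, normal approximation):
n = ((z_α + z_β) / d)²

z_α = 1.282 (for α = 0.1, one-sided)
z_β = 1.126 (for power = 0.87)
d = 0.24

n = ((1.282 + 1.126) / 0.24)²
n = (10.033)²
n ≈ 100.66
Round up to the next whole number: n = 101 pairs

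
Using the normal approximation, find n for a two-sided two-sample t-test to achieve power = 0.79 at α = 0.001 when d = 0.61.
n = 91 per group

Sample size formula (two-sample t-test, normal approximation):
n = 2 · ((z_{α/2} + z_β) / d)²

z_{α/2} = 3.291 (for α = 0.001, two-sided)
z_β = 0.806 (for power = 0.79)
d = 0.61

n = 2 · ((3.291 + 0.806) / 0.61)²
n = 2 · (6.716)²
n ≈ 90.21
Round up to the next whole number: n = 91 per group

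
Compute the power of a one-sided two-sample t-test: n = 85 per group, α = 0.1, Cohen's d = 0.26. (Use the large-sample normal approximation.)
Power ≈ 0.66

Power calculation (two-sample t-test, normal approximation):
z_β = d · √(n/2) - z_α
z_β = 0.26 · √(85/2) - 1.282
z_β = 0.26 · 6.519 - 1.282
z_β = 0.413

Power = Φ(z_β) = Φ(0.413) ≈ 0.660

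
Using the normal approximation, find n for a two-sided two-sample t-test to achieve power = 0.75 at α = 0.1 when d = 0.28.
n = 138 per group

Sample size formula (two-sample t-test, normal approximation):
n = 2 · ((z_{α/2} + z_β) / d)²

z_{α/2} = 1.645 (for α = 0.1, two-sided)
z_β = 0.674 (for power = 0.75)
d = 0.28

n = 2 · ((1.645 + 0.674) / 0.28)²
n = 2 · (8.282)²
n ≈ 137.18
Round up to the next whole number: n = 138 per group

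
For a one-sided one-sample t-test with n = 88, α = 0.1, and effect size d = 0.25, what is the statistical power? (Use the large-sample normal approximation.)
Power ≈ 0.86

Power calculation (one-sample t-test, normal approximation):
z_β = d · √n - z_α
z_β = 0.25 · √88 - 1.282
z_β = 0.25 · 9.381 - 1.282
z_β = 1.064

Power = Φ(z_β) = Φ(1.064) ≈ 0.856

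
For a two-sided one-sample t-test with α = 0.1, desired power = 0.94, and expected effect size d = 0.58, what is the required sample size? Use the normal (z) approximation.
n = 31

Sample size formula (one-sample t-test, normal approximation):
n = ((z_{α/2} + z_β) / d)²

z_{α/2} = 1.645 (for α = 0.1, two-sided)
z_β = 1.555 (for power = 0.94)
d = 0.58

n = ((1.645 + 1.555) / 0.58)²
n = (5.517)²
n ≈ 30.44
Round up to the next whole number: n = 31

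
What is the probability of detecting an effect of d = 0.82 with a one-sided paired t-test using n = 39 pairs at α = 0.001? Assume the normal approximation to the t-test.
Power ≈ 0.98

Power calculation (paired t-test, normal approximation):
z_β = d · √n - z_α
z_β = 0.82 · √39 - 3.090
z_β = 0.82 · 6.245 - 3.090
z_β = 2.031

Power = Φ(z_β) = Φ(2.031) ≈ 0.979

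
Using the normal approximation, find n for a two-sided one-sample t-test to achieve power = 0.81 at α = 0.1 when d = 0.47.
n = 29

Sample size formula (one-sample t-test, normal approximation):
n = ((z_{α/2} + z_β) / d)²

z_{α/2} = 1.645 (for α = 0.1, two-sided)
z_β = 0.878 (for power = 0.81)
d = 0.47

n = ((1.645 + 0.878) / 0.47)²
n = (5.368)²
n ≈ 28.82
Round up to the next whole number: n = 29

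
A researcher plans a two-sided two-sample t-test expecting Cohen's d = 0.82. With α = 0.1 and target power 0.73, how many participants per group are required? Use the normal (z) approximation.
n = 16 per group

Sample size formula (two-sample t-test, normal approximation):
n = 2 · ((z_{α/2} + z_β) / d)²

z_{α/2} = 1.645 (for α = 0.1, two-sided)
z_β = 0.613 (for power = 0.73)
d = 0.82

n = 2 · ((1.645 + 0.613) / 0.82)²
n = 2 · (2.754)²
n ≈ 15.17
Round up to the next whole number: n = 16 per group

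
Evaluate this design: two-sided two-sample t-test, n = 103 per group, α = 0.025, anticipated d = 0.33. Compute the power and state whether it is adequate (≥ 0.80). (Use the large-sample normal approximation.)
Power ≈ 0.55; the study is underpowered (power < 0.80)

Power calculation (two-sample t-test, normal approximation):
z_β = d · √(n/2) - z_{α/2}
z_β = 0.33 · √(103/2) - 2.241
z_β = 0.33 · 7.176 - 2.241
z_β = 0.127

Power = Φ(z_β) = Φ(0.127) ≈ 0.550

Effect size d = 0.33 is small by Cohen's convention (0.2/0.5/0.8).

Threshold: power ≥ 0.80 is conventionally adequate.
Power ≈ 0.55 → the study is underpowered (power < 0.80).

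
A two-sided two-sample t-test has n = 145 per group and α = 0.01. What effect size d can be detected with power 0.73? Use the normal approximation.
d ≈ 0.37

Minimum detectable effect (two-sample t-test, normal approximation):
d = (z_{α/2} + z_β) / √(n/2)
d = (2.576 + 0.613) / √(145/2)
d = 3.189 / 8.515
d ≈ 0.37

By Cohen's convention (0.2 small / 0.5 medium / 0.8 large): small effect.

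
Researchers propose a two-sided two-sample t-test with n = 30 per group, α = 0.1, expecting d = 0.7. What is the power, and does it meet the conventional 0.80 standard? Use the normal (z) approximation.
Power ≈ 0.86; the study is adequately powered (power ≥ 0.80)

Power calculation (two-sample t-test, normal approximation):
z_β = d · √(n/2) - z_{α/2}
z_β = 0.7 · √(30/2) - 1.645
z_β = 0.7 · 3.873 - 1.645
z_β = 1.066

Power = Φ(z_β) = Φ(1.066) ≈ 0.857

Effect size d = 0.7 is medium by Cohen's convention (0.2/0.5/0.8).

Threshold: power ≥ 0.80 is conventionally adequate.
Power ≈ 0.86 → the study is adequately powered (power ≥ 0.80).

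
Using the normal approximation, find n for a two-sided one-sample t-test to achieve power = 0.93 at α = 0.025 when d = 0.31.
n = 144

Sample size formula (one-sample t-test, normal approximation):
n = ((z_{α/2} + z_β) / d)²

z_{α/2} = 2.241 (for α = 0.025, two-sided)
z_β = 1.476 (for power = 0.93)
d = 0.31

n = ((2.241 + 1.476) / 0.31)²
n = (11.990)²
n ≈ 143.76
Round up to the next whole number: n = 144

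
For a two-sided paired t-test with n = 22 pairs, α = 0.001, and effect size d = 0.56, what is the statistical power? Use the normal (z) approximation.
Power ≈ 0.25

Power calculation (paired t-test, normal approximation):
z_β = d · √n - z_{α/2}
z_β = 0.56 · √22 - 3.291
z_β = 0.56 · 4.690 - 3.291
z_β = -0.664

Power = Φ(z_β) = Φ(-0.664) ≈ 0.253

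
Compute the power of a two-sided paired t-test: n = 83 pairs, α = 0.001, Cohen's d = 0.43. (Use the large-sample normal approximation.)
Power ≈ 0.73

Power calculation (paired t-test, normal approximation):
z_β = d · √n - z_{α/2}
z_β = 0.43 · √83 - 3.291
z_β = 0.43 · 9.110 - 3.291
z_β = 0.627

Power = Φ(z_β) = Φ(0.627) ≈ 0.735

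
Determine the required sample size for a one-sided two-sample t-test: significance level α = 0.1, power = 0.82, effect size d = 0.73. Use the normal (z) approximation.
n = 19 per group

Sample size formula (two-sample t-test, normal approximation):
n = 2 · ((z_α + z_β) / d)²

z_α = 1.282 (for α = 0.1, one-sided)
z_β = 0.915 (for power = 0.82)
d = 0.73

n = 2 · ((1.282 + 0.915) / 0.73)²
n = 2 · (3.010)²
n ≈ 18.12
Round up to the next whole number: n = 19 per group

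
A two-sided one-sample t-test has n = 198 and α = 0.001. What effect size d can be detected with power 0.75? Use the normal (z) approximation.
d ≈ 0.28

Minimum detectable effect (one-sample t-test, normal approximation):
d = (z_{α/2} + z_β) / √n
d = (3.291 + 0.674) / √198
d = 3.965 / 14.071
d ≈ 0.28

By Cohen's convention (0.2 small / 0.5 medium / 0.8 large): small effect.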